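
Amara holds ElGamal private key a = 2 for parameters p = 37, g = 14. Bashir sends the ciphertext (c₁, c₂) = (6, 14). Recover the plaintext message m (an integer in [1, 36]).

23

Shared mask s = c₁^a mod p = 6^2 mod 37.
6^1 ≡ 6 (mod 37)
6^2 = (6^1)^2 ≡ 6^2 = 36 ≡ 36 (mod 37)
So s = 36; s⁻¹ ≡ 36 (mod 37).
m = c₂ · s⁻¹ mod 37 = 14 · 36 mod 37 = 23.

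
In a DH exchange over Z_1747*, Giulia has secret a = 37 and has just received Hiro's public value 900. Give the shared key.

430

Shared key K = 900^37 mod 1747.
900^1 ≡ 900 (mod 1747)
900^2 = (900^1)^2 ≡ 900^2 = 810000 ≡ 1139 (mod 1747)
900^4 = (900^2)^2 ≡ 1139^2 = 1297321 ≡ 1047 (mod 1747)
900^8 = (900^4)^2 ≡ 1047^2 = 1096209 ≡ 840 (mod 1747)
900^16 = (900^8)^2 ≡ 840^2 = 705600 ≡ 1559 (mod 1747)
900^32 = (900^16)^2 ≡ 1559^2 = 2430481 ≡ 404 (mod 1747)
900^37 = 900^32 · 900^4 · 900^1 ≡ 404 · 1047 · 900 ≡ 430 (mod 1747).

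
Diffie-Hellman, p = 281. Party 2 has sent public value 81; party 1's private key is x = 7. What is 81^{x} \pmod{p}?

Shared key K = 81^7 mod 281.
81^1 ≡ 81 (mod 281)
81^2 = (81^1)^2 ≡ 81^2 = 6561 ≡ 98 (mod 281)
81^4 = (81^2)^2 ≡ 98^2 = 9604 ≡ 50 (mod 281)
81^7 = 81^4 · 81^2 · 81^1 ≡ 50 · 98 · 81 ≡ 128 (mod 281).

128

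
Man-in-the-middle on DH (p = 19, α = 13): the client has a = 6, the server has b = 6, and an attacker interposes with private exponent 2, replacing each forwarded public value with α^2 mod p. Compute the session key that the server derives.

The server receives an attacker's public value M = 13^2 mod 19 instead of the honest one.
13^1 ≡ 13 (mod 19)
13^2 = (13^1)^2 ≡ 13^2 = 169 ≡ 17 (mod 19)
So M = 17. The server computes K = M^6 mod 19.
17^1 ≡ 17 (mod 19)
17^2 = (17^1)^2 ≡ 17^2 = 289 ≡ 4 (mod 19)
17^4 = (17^2)^2 ≡ 4^2 = 16 ≡ 16 (mod 19)
17^6 = 17^4 · 17^2 ≡ 16 · 4 ≡ 7 (mod 19).

7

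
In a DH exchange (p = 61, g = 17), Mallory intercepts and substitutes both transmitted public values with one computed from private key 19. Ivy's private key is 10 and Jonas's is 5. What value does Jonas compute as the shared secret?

Jonas receives Mallory's public value M = 17^19 mod 61 instead of the honest one.
17^1 ≡ 17 (mod 61)
17^2 = (17^1)^2 ≡ 17^2 = 289 ≡ 45 (mod 61)
17^4 = (17^2)^2 ≡ 45^2 = 2025 ≡ 12 (mod 61)
17^8 = (17^4)^2 ≡ 12^2 = 144 ≡ 22 (mod 61)
17^16 = (17^8)^2 ≡ 22^2 = 484 ≡ 57 (mod 61)
17^19 = 17^16 · 17^2 · 17^1 ≡ 57 · 45 · 17 ≡ 51 (mod 61).
So M = 51. Jonas computes K = M^5 mod 61.
51^1 ≡ 51 (mod 61)
51^2 = (51^1)^2 ≡ 51^2 = 2601 ≡ 39 (mod 61)
51^4 = (51^2)^2 ≡ 39^2 = 1521 ≡ 57 (mod 61)
51^5 = 51^4 · 51^1 ≡ 57 · 51 ≡ 40 (mod 61).

40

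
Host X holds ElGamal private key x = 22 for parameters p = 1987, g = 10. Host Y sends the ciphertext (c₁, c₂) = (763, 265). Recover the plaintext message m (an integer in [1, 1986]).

Shared mask s = c₁^x mod p = 763^22 mod 1987.
763^1 ≡ 763 (mod 1987)
763^2 = (763^1)^2 ≡ 763^2 = 582169 ≡ 1965 (mod 1987)
763^4 = (763^2)^2 ≡ 1965^2 = 3861225 ≡ 484 (mod 1987)
763^8 = (763^4)^2 ≡ 484^2 = 234256 ≡ 1777 (mod 1987)
763^16 = (763^8)^2 ≡ 1777^2 = 3157729 ≡ 386 (mod 1987)
763^22 = 763^16 · 763^4 · 763^2 ≡ 386 · 484 · 1965 ≡ 975 (mod 1987).
So s = 975; s⁻¹ ≡ 1074 (mod 1987).
m = c₂ · s⁻¹ mod 1987 = 265 · 1074 mod 1987 = 469.

469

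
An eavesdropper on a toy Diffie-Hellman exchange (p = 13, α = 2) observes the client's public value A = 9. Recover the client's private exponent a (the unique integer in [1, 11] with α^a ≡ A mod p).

Try successive powers of 2 modulo 13:
2^1 ≡ 2
2^2 ≡ 4
2^3 ≡ 8
2^4 ≡ 3
2^5 ≡ 6
2^6 ≡ 12
2^7 ≡ 11
2^8 ≡ 9
Found: a = 8.

8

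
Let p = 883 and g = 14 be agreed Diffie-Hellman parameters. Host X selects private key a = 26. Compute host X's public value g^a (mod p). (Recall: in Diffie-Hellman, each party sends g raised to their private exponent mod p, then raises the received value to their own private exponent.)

88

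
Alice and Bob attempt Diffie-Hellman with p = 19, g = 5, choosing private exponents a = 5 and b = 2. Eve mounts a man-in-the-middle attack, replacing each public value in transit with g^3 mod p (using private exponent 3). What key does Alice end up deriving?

7

Alice receives Eve's public value M = 5^3 mod 19 instead of the honest one.
5^1 ≡ 5 (mod 19)
5^2 = (5^1)^2 ≡ 5^2 = 25 ≡ 6 (mod 19)
5^3 = 5^2 · 5^1 ≡ 6 · 5 ≡ 11 (mod 19).
So M = 11. Alice computes K = M^5 mod 19.
11^1 ≡ 11 (mod 19)
11^2 = (11^1)^2 ≡ 11^2 = 121 ≡ 7 (mod 19)
11^4 = (11^2)^2 ≡ 7^2 = 49 ≡ 11 (mod 19)
11^5 = 11^4 · 11^1 ≡ 11 · 11 ≡ 7 (mod 19).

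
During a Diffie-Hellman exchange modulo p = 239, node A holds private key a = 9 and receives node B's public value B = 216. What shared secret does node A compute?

132

Shared key K = 216^9 mod 239.
216^1 ≡ 216 (mod 239)
216^2 = (216^1)^2 ≡ 216^2 = 46656 ≡ 51 (mod 239)
216^4 = (216^2)^2 ≡ 51^2 = 2601 ≡ 211 (mod 239)
216^8 = (216^4)^2 ≡ 211^2 = 44521 ≡ 67 (mod 239)
216^9 = 216^8 · 216^1 ≡ 67 · 216 ≡ 132 (mod 239).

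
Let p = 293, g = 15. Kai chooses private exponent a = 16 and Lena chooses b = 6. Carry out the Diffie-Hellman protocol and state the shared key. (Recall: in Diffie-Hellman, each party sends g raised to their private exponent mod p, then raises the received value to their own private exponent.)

Lena sends B = g^b mod p = 15^6 mod 293.
15^1 ≡ 15 (mod 293)
15^2 = (15^1)^2 ≡ 15^2 = 225 ≡ 225 (mod 293)
15^4 = (15^2)^2 ≡ 225^2 = 50625 ≡ 229 (mod 293)
15^6 = 15^4 · 15^2 ≡ 229 · 225 ≡ 250 (mod 293).
So B = 250. Kai then computes K = B^a mod p = 250^16 mod 293.
250^1 ≡ 250 (mod 293)
250^2 = (250^1)^2 ≡ 250^2 = 62500 ≡ 91 (mod 293)
250^4 = (250^2)^2 ≡ 91^2 = 8281 ≡ 77 (mod 293)
250^8 = (250^4)^2 ≡ 77^2 = 5929 ≡ 69 (mod 293)
250^16 = (250^8)^2 ≡ 69^2 = 4761 ≡ 73 (mod 293)

73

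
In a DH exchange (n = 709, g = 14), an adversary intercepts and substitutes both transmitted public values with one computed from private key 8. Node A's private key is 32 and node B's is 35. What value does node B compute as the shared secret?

629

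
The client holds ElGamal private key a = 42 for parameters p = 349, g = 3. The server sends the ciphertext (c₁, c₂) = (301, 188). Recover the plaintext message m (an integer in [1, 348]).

209

Shared mask s = c₁^a mod p = 301^42 mod 349.
301^1 ≡ 301 (mod 349)
301^2 = (301^1)^2 ≡ 301^2 = 90601 ≡ 210 (mod 349)
301^4 = (301^2)^2 ≡ 210^2 = 44100 ≡ 126 (mod 349)
301^8 = (301^4)^2 ≡ 126^2 = 15876 ≡ 171 (mod 349)
301^16 = (301^8)^2 ≡ 171^2 = 29241 ≡ 274 (mod 349)
301^32 = (301^16)^2 ≡ 274^2 = 75076 ≡ 41 (mod 349)
301^42 = 301^32 · 301^8 · 301^2 ≡ 41 · 171 · 210 ≡ 228 (mod 349).
So s = 228; s⁻¹ ≡ 274 (mod 349).
m = c₂ · s⁻¹ mod 349 = 188 · 274 mod 349 = 209.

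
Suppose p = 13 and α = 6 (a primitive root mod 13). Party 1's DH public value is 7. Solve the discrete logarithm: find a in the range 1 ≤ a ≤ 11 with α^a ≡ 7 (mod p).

Try successive powers of 6 modulo 13:
6^1 ≡ 6
6^2 ≡ 10
6^3 ≡ 8
6^4 ≡ 9
6^5 ≡ 2
6^6 ≡ 12
6^7 ≡ 7
Found: a = 7.

7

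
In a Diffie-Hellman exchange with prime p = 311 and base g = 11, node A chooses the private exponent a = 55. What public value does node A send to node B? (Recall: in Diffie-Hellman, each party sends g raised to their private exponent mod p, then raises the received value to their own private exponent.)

304

Public value = 11^55 mod 311.
11^1 ≡ 11 (mod 311)
11^2 = (11^1)^2 ≡ 11^2 = 121 ≡ 121 (mod 311)
11^4 = (11^2)^2 ≡ 121^2 = 14641 ≡ 24 (mod 311)
11^8 = (11^4)^2 ≡ 24^2 = 576 ≡ 265 (mod 311)
11^16 = (11^8)^2 ≡ 265^2 = 70225 ≡ 250 (mod 311)
11^32 = (11^16)^2 ≡ 250^2 = 62500 ≡ 300 (mod 311)
11^55 = 11^32 · 11^16 · 11^4 · 11^2 · 11^1 ≡ 300 · 250 · 24 · 121 · 11 ≡ 304 (mod 311).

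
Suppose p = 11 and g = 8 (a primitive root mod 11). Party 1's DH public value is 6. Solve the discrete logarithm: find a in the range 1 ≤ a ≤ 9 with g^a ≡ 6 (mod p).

Try successive powers of 8 modulo 11:
8^1 ≡ 8
8^2 ≡ 9
8^3 ≡ 6
Found: a = 3.

3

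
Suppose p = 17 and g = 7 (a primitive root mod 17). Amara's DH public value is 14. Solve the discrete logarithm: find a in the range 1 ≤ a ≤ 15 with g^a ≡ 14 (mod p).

11

Try successive powers of 7 modulo 17:
7^1 ≡ 7
7^2 ≡ 15
7^3 ≡ 3
7^4 ≡ 4
7^5 ≡ 11
7^6 ≡ 9
7^7 ≡ 12
7^8 ≡ 16
7^9 ≡ 10
7^10 ≡ 2
7^11 ≡ 14
Found: a = 11.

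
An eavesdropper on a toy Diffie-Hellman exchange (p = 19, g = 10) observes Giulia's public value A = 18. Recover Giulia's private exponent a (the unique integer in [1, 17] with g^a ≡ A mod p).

Try successive powers of 10 modulo 19:
10^1 ≡ 10
10^2 ≡ 5
10^3 ≡ 12
10^4 ≡ 6
10^5 ≡ 3
10^6 ≡ 11
10^7 ≡ 15
10^8 ≡ 17
10^9 ≡ 18
Found: a = 9.

9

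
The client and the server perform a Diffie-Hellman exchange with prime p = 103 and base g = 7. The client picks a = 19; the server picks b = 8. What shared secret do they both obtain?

59

The server sends B = g^b mod p = 7^8 mod 103.
7^1 ≡ 7 (mod 103)
7^2 = (7^1)^2 ≡ 7^2 = 49 ≡ 49 (mod 103)
7^4 = (7^2)^2 ≡ 49^2 = 2401 ≡ 32 (mod 103)
7^8 = (7^4)^2 ≡ 32^2 = 1024 ≡ 97 (mod 103)
So B = 97. The client then computes K = B^a mod p = 97^19 mod 103.
97^1 ≡ 97 (mod 103)
97^2 = (97^1)^2 ≡ 97^2 = 9409 ≡ 36 (mod 103)
97^4 = (97^2)^2 ≡ 36^2 = 1296 ≡ 60 (mod 103)
97^8 = (97^4)^2 ≡ 60^2 = 3600 ≡ 98 (mod 103)
97^16 = (97^8)^2 ≡ 98^2 = 9604 ≡ 25 (mod 103)
97^19 = 97^16 · 97^2 · 97^1 ≡ 25 · 36 · 97 ≡ 59 (mod 103).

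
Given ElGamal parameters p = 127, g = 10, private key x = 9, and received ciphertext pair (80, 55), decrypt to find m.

68

Shared mask s = c₁^x mod p = 80^9 mod 127.
80^1 ≡ 80 (mod 127)
80^2 = (80^1)^2 ≡ 80^2 = 6400 ≡ 50 (mod 127)
80^4 = (80^2)^2 ≡ 50^2 = 2500 ≡ 87 (mod 127)
80^8 = (80^4)^2 ≡ 87^2 = 7569 ≡ 76 (mod 127)
80^9 = 80^8 · 80^1 ≡ 76 · 80 ≡ 111 (mod 127).
So s = 111; s⁻¹ ≡ 119 (mod 127).
m = c₂ · s⁻¹ mod 127 = 55 · 119 mod 127 = 68.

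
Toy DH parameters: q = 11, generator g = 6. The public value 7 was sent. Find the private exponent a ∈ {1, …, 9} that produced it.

3

Try successive powers of 6 modulo 11:
6^1 ≡ 6
6^2 ≡ 3
6^3 ≡ 7
Found: a = 3.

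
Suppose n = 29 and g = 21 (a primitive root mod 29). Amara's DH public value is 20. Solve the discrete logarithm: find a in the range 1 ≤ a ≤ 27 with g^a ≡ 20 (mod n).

Try successive powers of 21 modulo 29:
21^1 ≡ 21
21^2 ≡ 6
21^3 ≡ 10
21^4 ≡ 7
21^5 ≡ 2
21^6 ≡ 13
21^7 ≡ 12
21^8 ≡ 20
Found: a = 8.

8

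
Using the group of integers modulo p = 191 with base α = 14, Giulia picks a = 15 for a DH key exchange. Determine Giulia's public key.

Public value = 14^15 (mod 191).
14^1 ≡ 14 (mod 191)
14^2 = (14^1)^2 ≡ 14^2 = 196 ≡ 5 (mod 191)
14^4 = (14^2)^2 ≡ 5^2 = 25 ≡ 25 (mod 191)
14^8 = (14^4)^2 ≡ 25^2 = 625 ≡ 52 (mod 191)
14^15 = 14^8 · 14^4 · 14^2 · 14^1 ≡ 52 · 25 · 5 · 14 ≡ 84 (mod 191).

84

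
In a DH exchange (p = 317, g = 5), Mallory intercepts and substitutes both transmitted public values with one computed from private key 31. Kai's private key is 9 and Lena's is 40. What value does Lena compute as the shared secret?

Lena receives Mallory's public value M = 5^31 mod 317 instead of the honest one.
5^1 ≡ 5 (mod 317)
5^2 = (5^1)^2 ≡ 5^2 = 25 ≡ 25 (mod 317)
5^4 = (5^2)^2 ≡ 25^2 = 625 ≡ 308 (mod 317)
5^8 = (5^4)^2 ≡ 308^2 = 94864 ≡ 81 (mod 317)
5^16 = (5^8)^2 ≡ 81^2 = 6561 ≡ 221 (mod 317)
5^31 = 5^16 · 5^8 · 5^4 · 5^2 · 5^1 ≡ 221 · 81 · 308 · 25 · 5 ≡ 68 (mod 317).
So M = 68. Lena computes K = M^40 mod 317.
68^1 ≡ 68 (mod 317)
68^2 = (68^1)^2 ≡ 68^2 = 4624 ≡ 186 (mod 317)
68^4 = (68^2)^2 ≡ 186^2 = 34596 ≡ 43 (mod 317)
68^8 = (68^4)^2 ≡ 43^2 = 1849 ≡ 264 (mod 317)
68^16 = (68^8)^2 ≡ 264^2 = 69696 ≡ 273 (mod 317)
68^32 = (68^16)^2 ≡ 273^2 = 74529 ≡ 34 (mod 317)
68^40 = 68^32 · 68^8 ≡ 34 · 264 ≡ 100 (mod 317).

100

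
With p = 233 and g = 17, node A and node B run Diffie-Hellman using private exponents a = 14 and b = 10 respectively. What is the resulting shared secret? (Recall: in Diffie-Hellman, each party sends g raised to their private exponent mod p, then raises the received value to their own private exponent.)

Node B sends B = g^b mod p = 17^10 mod 233.
17^1 ≡ 17 (mod 233)
17^2 = (17^1)^2 ≡ 17^2 = 289 ≡ 56 (mod 233)
17^4 = (17^2)^2 ≡ 56^2 = 3136 ≡ 107 (mod 233)
17^8 = (17^4)^2 ≡ 107^2 = 11449 ≡ 32 (mod 233)
17^10 = 17^8 · 17^2 ≡ 32 · 56 ≡ 161 (mod 233).
So B = 161. Node A then computes K = B^a mod p = 161^14 mod 233.
161^1 ≡ 161 (mod 233)
161^2 = (161^1)^2 ≡ 161^2 = 25921 ≡ 58 (mod 233)
161^4 = (161^2)^2 ≡ 58^2 = 3364 ≡ 102 (mod 233)
161^8 = (161^4)^2 ≡ 102^2 = 10404 ≡ 152 (mod 233)
161^14 = 161^8 · 161^4 · 161^2 ≡ 152 · 102 · 58 ≡ 85 (mod 233).

85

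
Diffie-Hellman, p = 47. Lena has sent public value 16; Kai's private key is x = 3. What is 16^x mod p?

Shared key K = 16^3 mod 47.
16^1 ≡ 16 (mod 47)
16^2 = (16^1)^2 ≡ 16^2 = 256 ≡ 21 (mod 47)
16^3 = 16^2 · 16^1 ≡ 21 · 16 ≡ 7 (mod 47).

7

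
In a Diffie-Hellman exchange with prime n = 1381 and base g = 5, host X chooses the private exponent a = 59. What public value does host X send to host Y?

Public value = 5^59 mod 1381.
5^1 ≡ 5 (mod 1381)
5^2 = (5^1)^2 ≡ 5^2 = 25 ≡ 25 (mod 1381)
5^4 = (5^2)^2 ≡ 25^2 = 625 ≡ 625 (mod 1381)
5^8 = (5^4)^2 ≡ 625^2 = 390625 ≡ 1183 (mod 1381)
5^16 = (5^8)^2 ≡ 1183^2 = 1399489 ≡ 536 (mod 1381)
5^32 = (5^16)^2 ≡ 536^2 = 287296 ≡ 48 (mod 1381)
5^59 = 5^32 · 5^16 · 5^8 · 5^2 · 5^1 ≡ 48 · 536 · 1183 · 25 · 5 ≡ 52 (mod 1381).

52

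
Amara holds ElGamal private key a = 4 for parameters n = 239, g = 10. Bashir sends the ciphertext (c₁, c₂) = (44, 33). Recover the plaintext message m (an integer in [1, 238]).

Shared mask s = c₁^a mod n = 44^4 mod 239.
44^1 ≡ 44 (mod 239)
44^2 = (44^1)^2 ≡ 44^2 = 1936 ≡ 24 (mod 239)
44^4 = (44^2)^2 ≡ 24^2 = 576 ≡ 98 (mod 239)
So s = 98; s⁻¹ ≡ 100 (mod 239).
m = c₂ · s⁻¹ mod 239 = 33 · 100 mod 239 = 193.

193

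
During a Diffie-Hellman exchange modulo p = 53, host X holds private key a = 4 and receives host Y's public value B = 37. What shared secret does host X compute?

28

Shared key K = 37^4 mod 53.
37^1 ≡ 37 (mod 53)
37^2 = (37^1)^2 ≡ 37^2 = 1369 ≡ 44 (mod 53)
37^4 = (37^2)^2 ≡ 44^2 = 1936 ≡ 28 (mod 53)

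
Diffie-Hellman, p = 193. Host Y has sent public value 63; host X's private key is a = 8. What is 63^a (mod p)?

Shared key K = 63^8 mod 193.
63^1 ≡ 63 (mod 193)
63^2 = (63^1)^2 ≡ 63^2 = 3969 ≡ 109 (mod 193)
63^4 = (63^2)^2 ≡ 109^2 = 11881 ≡ 108 (mod 193)
63^8 = (63^4)^2 ≡ 108^2 = 11664 ≡ 84 (mod 193)

84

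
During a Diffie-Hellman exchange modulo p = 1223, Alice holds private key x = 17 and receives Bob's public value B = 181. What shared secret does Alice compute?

625

Shared key K = 181^17 mod 1223.
181^1 ≡ 181 (mod 1223)
181^2 = (181^1)^2 ≡ 181^2 = 32761 ≡ 963 (mod 1223)
181^4 = (181^2)^2 ≡ 963^2 = 927369 ≡ 335 (mod 1223)
181^8 = (181^4)^2 ≡ 335^2 = 112225 ≡ 932 (mod 1223)
181^16 = (181^8)^2 ≡ 932^2 = 868624 ≡ 294 (mod 1223)
181^17 = 181^16 · 181^1 ≡ 294 · 181 ≡ 625 (mod 1223).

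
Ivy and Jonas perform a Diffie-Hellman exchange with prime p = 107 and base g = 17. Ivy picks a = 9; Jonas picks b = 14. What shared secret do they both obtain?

Ivy sends A = g^a mod p = 17^9 mod 107.
17^1 ≡ 17 (mod 107)
17^2 = (17^1)^2 ≡ 17^2 = 289 ≡ 75 (mod 107)
17^4 = (17^2)^2 ≡ 75^2 = 5625 ≡ 61 (mod 107)
17^8 = (17^4)^2 ≡ 61^2 = 3721 ≡ 83 (mod 107)
17^9 = 17^8 · 17^1 ≡ 83 · 17 ≡ 20 (mod 107).
So A = 20. Jonas then computes K = A^b mod p = 20^14 mod 107.
20^1 ≡ 20 (mod 107)
20^2 = (20^1)^2 ≡ 20^2 = 400 ≡ 79 (mod 107)
20^4 = (20^2)^2 ≡ 79^2 = 6241 ≡ 35 (mod 107)
20^8 = (20^4)^2 ≡ 35^2 = 1225 ≡ 48 (mod 107)
20^14 = 20^8 · 20^4 · 20^2 ≡ 48 · 35 · 79 ≡ 40 (mod 107).

40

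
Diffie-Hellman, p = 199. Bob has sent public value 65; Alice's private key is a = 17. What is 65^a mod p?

72

Shared key K = 65^17 mod 199.
65^1 ≡ 65 (mod 199)
65^2 = (65^1)^2 ≡ 65^2 = 4225 ≡ 46 (mod 199)
65^4 = (65^2)^2 ≡ 46^2 = 2116 ≡ 126 (mod 199)
65^8 = (65^4)^2 ≡ 126^2 = 15876 ≡ 155 (mod 199)
65^16 = (65^8)^2 ≡ 155^2 = 24025 ≡ 145 (mod 199)
65^17 = 65^16 · 65^1 ≡ 145 · 65 ≡ 72 (mod 199).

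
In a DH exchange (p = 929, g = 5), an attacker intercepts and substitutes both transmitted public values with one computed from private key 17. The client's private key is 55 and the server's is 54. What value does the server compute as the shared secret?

The server receives an attacker's public value M = 5^17 mod 929 instead of the honest one.
5^1 ≡ 5 (mod 929)
5^2 = (5^1)^2 ≡ 5^2 = 25 ≡ 25 (mod 929)
5^4 = (5^2)^2 ≡ 25^2 = 625 ≡ 625 (mod 929)
5^8 = (5^4)^2 ≡ 625^2 = 390625 ≡ 445 (mod 929)
5^16 = (5^8)^2 ≡ 445^2 = 198025 ≡ 148 (mod 929)
5^17 = 5^16 · 5^1 ≡ 148 · 5 ≡ 740 (mod 929).
So M = 740. The server computes K = M^54 mod 929.
740^1 ≡ 740 (mod 929)
740^2 = (740^1)^2 ≡ 740^2 = 547600 ≡ 419 (mod 929)
740^4 = (740^2)^2 ≡ 419^2 = 175561 ≡ 909 (mod 929)
740^8 = (740^4)^2 ≡ 909^2 = 826281 ≡ 400 (mod 929)
740^16 = (740^8)^2 ≡ 400^2 = 160000 ≡ 212 (mod 929)
740^32 = (740^16)^2 ≡ 212^2 = 44944 ≡ 352 (mod 929)
740^54 = 740^32 · 740^16 · 740^4 · 740^2 ≡ 352 · 212 · 909 · 419 ≡ 727 (mod 929).

727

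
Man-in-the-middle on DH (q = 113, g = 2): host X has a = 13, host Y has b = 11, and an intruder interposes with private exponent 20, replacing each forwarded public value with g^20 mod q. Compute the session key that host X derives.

Host X receives an intruder's public value M = 2^20 mod 113 instead of the honest one.
2^1 ≡ 2 (mod 113)
2^2 = (2^1)^2 ≡ 2^2 = 4 ≡ 4 (mod 113)
2^4 = (2^2)^2 ≡ 4^2 = 16 ≡ 16 (mod 113)
2^8 = (2^4)^2 ≡ 16^2 = 256 ≡ 30 (mod 113)
2^16 = (2^8)^2 ≡ 30^2 = 900 ≡ 109 (mod 113)
2^20 = 2^16 · 2^4 ≡ 109 · 16 ≡ 49 (mod 113).
So M = 49. Host X computes K = M^13 mod 113.
49^1 ≡ 49 (mod 113)
49^2 = (49^1)^2 ≡ 49^2 = 2401 ≡ 28 (mod 113)
49^4 = (49^2)^2 ≡ 28^2 = 784 ≡ 106 (mod 113)
49^8 = (49^4)^2 ≡ 106^2 = 11236 ≡ 49 (mod 113)
49^13 = 49^8 · 49^4 · 49^1 ≡ 49 · 106 · 49 ≡ 30 (mod 113).

30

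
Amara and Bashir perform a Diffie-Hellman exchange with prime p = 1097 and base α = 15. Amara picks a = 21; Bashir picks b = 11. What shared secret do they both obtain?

425

Bashir sends B = α^b mod p = 15^11 mod 1097.
15^1 ≡ 15 (mod 1097)
15^2 = (15^1)^2 ≡ 15^2 = 225 ≡ 225 (mod 1097)
15^4 = (15^2)^2 ≡ 225^2 = 50625 ≡ 163 (mod 1097)
15^8 = (15^4)^2 ≡ 163^2 = 26569 ≡ 241 (mod 1097)
15^11 = 15^8 · 15^2 · 15^1 ≡ 241 · 225 · 15 ≡ 498 (mod 1097).
So B = 498. Amara then computes K = B^a mod p = 498^21 mod 1097.
498^1 ≡ 498 (mod 1097)
498^2 = (498^1)^2 ≡ 498^2 = 248004 ≡ 82 (mod 1097)
498^4 = (498^2)^2 ≡ 82^2 = 6724 ≡ 142 (mod 1097)
498^8 = (498^4)^2 ≡ 142^2 = 20164 ≡ 418 (mod 1097)
498^16 = (498^8)^2 ≡ 418^2 = 174724 ≡ 301 (mod 1097)
498^21 = 498^16 · 498^4 · 498^1 ≡ 301 · 142 · 498 ≡ 425 (mod 1097).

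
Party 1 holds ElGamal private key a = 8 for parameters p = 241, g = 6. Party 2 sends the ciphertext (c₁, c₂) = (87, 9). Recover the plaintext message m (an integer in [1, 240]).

159

Shared mask s = c₁^a mod p = 87^8 mod 241.
87^1 ≡ 87 (mod 241)
87^2 = (87^1)^2 ≡ 87^2 = 7569 ≡ 98 (mod 241)
87^4 = (87^2)^2 ≡ 98^2 = 9604 ≡ 205 (mod 241)
87^8 = (87^4)^2 ≡ 205^2 = 42025 ≡ 91 (mod 241)
So s = 91; s⁻¹ ≡ 98 (mod 241).
m = c₂ · s⁻¹ mod 241 = 9 · 98 mod 241 = 159.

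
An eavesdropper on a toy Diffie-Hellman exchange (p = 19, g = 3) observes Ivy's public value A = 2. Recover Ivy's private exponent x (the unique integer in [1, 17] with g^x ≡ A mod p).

7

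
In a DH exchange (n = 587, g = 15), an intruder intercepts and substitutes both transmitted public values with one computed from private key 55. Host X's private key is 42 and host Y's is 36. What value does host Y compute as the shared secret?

95

Host Y receives an intruder's public value M = 15^55 mod 587 instead of the honest one.
15^1 ≡ 15 (mod 587)
15^2 = (15^1)^2 ≡ 15^2 = 225 ≡ 225 (mod 587)
15^4 = (15^2)^2 ≡ 225^2 = 50625 ≡ 143 (mod 587)
15^8 = (15^4)^2 ≡ 143^2 = 20449 ≡ 491 (mod 587)
15^16 = (15^8)^2 ≡ 491^2 = 241081 ≡ 411 (mod 587)
15^32 = (15^16)^2 ≡ 411^2 = 168921 ≡ 452 (mod 587)
15^55 = 15^32 · 15^16 · 15^4 · 15^2 · 15^1 ≡ 452 · 411 · 143 · 225 · 15 ≡ 556 (mod 587).
So M = 556. Host Y computes K = M^36 mod 587.
556^1 ≡ 556 (mod 587)
556^2 = (556^1)^2 ≡ 556^2 = 309136 ≡ 374 (mod 587)
556^4 = (556^2)^2 ≡ 374^2 = 139876 ≡ 170 (mod 587)
556^8 = (556^4)^2 ≡ 170^2 = 28900 ≡ 137 (mod 587)
556^16 = (556^8)^2 ≡ 137^2 = 18769 ≡ 572 (mod 587)
556^32 = (556^16)^2 ≡ 572^2 = 327184 ≡ 225 (mod 587)
556^36 = 556^32 · 556^4 ≡ 225 · 170 ≡ 95 (mod 587).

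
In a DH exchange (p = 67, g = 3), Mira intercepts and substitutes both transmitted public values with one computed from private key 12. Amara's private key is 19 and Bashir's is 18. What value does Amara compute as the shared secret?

62

Amara receives Mira's public value M = 3^12 mod 67 instead of the honest one.
3^1 ≡ 3 (mod 67)
3^2 = (3^1)^2 ≡ 3^2 = 9 ≡ 9 (mod 67)
3^4 = (3^2)^2 ≡ 9^2 = 81 ≡ 14 (mod 67)
3^8 = (3^4)^2 ≡ 14^2 = 196 ≡ 62 (mod 67)
3^12 = 3^8 · 3^4 ≡ 62 · 14 ≡ 64 (mod 67).
So M = 64. Amara computes K = M^19 mod 67.
64^1 ≡ 64 (mod 67)
64^2 = (64^1)^2 ≡ 64^2 = 4096 ≡ 9 (mod 67)
64^4 = (64^2)^2 ≡ 9^2 = 81 ≡ 14 (mod 67)
64^8 = (64^4)^2 ≡ 14^2 = 196 ≡ 62 (mod 67)
64^16 = (64^8)^2 ≡ 62^2 = 3844 ≡ 25 (mod 67)
64^19 = 64^16 · 64^2 · 64^1 ≡ 25 · 9 · 64 ≡ 62 (mod 67).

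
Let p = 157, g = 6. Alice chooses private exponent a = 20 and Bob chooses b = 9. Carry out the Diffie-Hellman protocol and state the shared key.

153

Alice sends A = g^a mod p = 6^20 mod 157.
6^1 ≡ 6 (mod 157)
6^2 = (6^1)^2 ≡ 6^2 = 36 ≡ 36 (mod 157)
6^4 = (6^2)^2 ≡ 36^2 = 1296 ≡ 40 (mod 157)
6^8 = (6^4)^2 ≡ 40^2 = 1600 ≡ 30 (mod 157)
6^16 = (6^8)^2 ≡ 30^2 = 900 ≡ 115 (mod 157)
6^20 = 6^16 · 6^4 ≡ 115 · 40 ≡ 47 (mod 157).
So A = 47. Bob then computes K = A^b mod p = 47^9 mod 157.
47^1 ≡ 47 (mod 157)
47^2 = (47^1)^2 ≡ 47^2 = 2209 ≡ 11 (mod 157)
47^4 = (47^2)^2 ≡ 11^2 = 121 ≡ 121 (mod 157)
47^8 = (47^4)^2 ≡ 121^2 = 14641 ≡ 40 (mod 157)
47^9 = 47^8 · 47^1 ≡ 40 · 47 ≡ 153 (mod 157).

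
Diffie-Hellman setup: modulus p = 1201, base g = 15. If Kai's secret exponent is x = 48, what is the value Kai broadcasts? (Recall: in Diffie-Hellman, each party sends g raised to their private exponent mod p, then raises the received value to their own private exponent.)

Public value = 15^48 mod 1201.
15^1 ≡ 15 (mod 1201)
15^2 = (15^1)^2 ≡ 15^2 = 225 ≡ 225 (mod 1201)
15^4 = (15^2)^2 ≡ 225^2 = 50625 ≡ 183 (mod 1201)
15^8 = (15^4)^2 ≡ 183^2 = 33489 ≡ 1062 (mod 1201)
15^16 = (15^8)^2 ≡ 1062^2 = 1127844 ≡ 105 (mod 1201)
15^32 = (15^16)^2 ≡ 105^2 = 11025 ≡ 216 (mod 1201)
15^48 = 15^32 · 15^16 ≡ 216 · 105 ≡ 1062 (mod 1201).

1062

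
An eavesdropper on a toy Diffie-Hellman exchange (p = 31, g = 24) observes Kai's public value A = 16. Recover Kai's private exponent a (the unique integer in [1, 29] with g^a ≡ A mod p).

Try successive powers of 24 modulo 31:
24^1 ≡ 24
24^2 ≡ 18
24^3 ≡ 29
24^4 ≡ 14
24^5 ≡ 26
24^6 ≡ 4
24^7 ≡ 3
24^8 ≡ 10
24^9 ≡ 23
24^10 ≡ 25
24^11 ≡ 11
24^12 ≡ 16
Found: a = 12.

12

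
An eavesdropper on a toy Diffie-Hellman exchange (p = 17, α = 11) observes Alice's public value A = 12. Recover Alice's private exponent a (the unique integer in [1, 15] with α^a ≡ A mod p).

Try successive powers of 11 modulo 17:
11^1 ≡ 11
11^2 ≡ 2
11^3 ≡ 5
11^4 ≡ 4
11^5 ≡ 10
11^6 ≡ 8
11^7 ≡ 3
11^8 ≡ 16
11^9 ≡ 6
11^10 ≡ 15
11^11 ≡ 12
Found: a = 11.

11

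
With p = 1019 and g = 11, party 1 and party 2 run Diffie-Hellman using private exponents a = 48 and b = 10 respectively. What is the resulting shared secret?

Party 2 sends B = g^b mod p = 11^10 mod 1019.
11^1 ≡ 11 (mod 1019)
11^2 = (11^1)^2 ≡ 11^2 = 121 ≡ 121 (mod 1019)
11^4 = (11^2)^2 ≡ 121^2 = 14641 ≡ 375 (mod 1019)
11^8 = (11^4)^2 ≡ 375^2 = 140625 ≡ 3 (mod 1019)
11^10 = 11^8 · 11^2 ≡ 3 · 121 ≡ 363 (mod 1019).
So B = 363. Party 1 then computes K = B^a mod p = 363^48 mod 1019.
363^1 ≡ 363 (mod 1019)
363^2 = (363^1)^2 ≡ 363^2 = 131769 ≡ 318 (mod 1019)
363^4 = (363^2)^2 ≡ 318^2 = 101124 ≡ 243 (mod 1019)
363^8 = (363^4)^2 ≡ 243^2 = 59049 ≡ 966 (mod 1019)
363^16 = (363^8)^2 ≡ 966^2 = 933156 ≡ 771 (mod 1019)
363^32 = (363^16)^2 ≡ 771^2 = 594441 ≡ 364 (mod 1019)
363^48 = 363^32 · 363^16 ≡ 364 · 771 ≡ 419 (mod 1019).

419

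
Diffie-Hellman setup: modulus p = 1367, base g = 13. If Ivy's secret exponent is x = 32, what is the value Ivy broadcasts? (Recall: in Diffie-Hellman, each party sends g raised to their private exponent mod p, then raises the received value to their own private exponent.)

Public value = 13^32 mod 1367.
13^1 ≡ 13 (mod 1367)
13^2 = (13^1)^2 ≡ 13^2 = 169 ≡ 169 (mod 1367)
13^4 = (13^2)^2 ≡ 169^2 = 28561 ≡ 1221 (mod 1367)
13^8 = (13^4)^2 ≡ 1221^2 = 1490841 ≡ 811 (mod 1367)
13^16 = (13^8)^2 ≡ 811^2 = 657721 ≡ 194 (mod 1367)
13^32 = (13^16)^2 ≡ 194^2 = 37636 ≡ 727 (mod 1367)

727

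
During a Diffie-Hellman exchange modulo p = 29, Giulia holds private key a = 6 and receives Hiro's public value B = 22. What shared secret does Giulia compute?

Shared key K = 22^6 mod 29.
22^1 ≡ 22 (mod 29)
22^2 = (22^1)^2 ≡ 22^2 = 484 ≡ 20 (mod 29)
22^4 = (22^2)^2 ≡ 20^2 = 400 ≡ 23 (mod 29)
22^6 = 22^4 · 22^2 ≡ 23 · 20 ≡ 25 (mod 29).

25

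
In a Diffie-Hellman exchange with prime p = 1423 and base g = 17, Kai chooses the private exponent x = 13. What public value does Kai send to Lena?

Public value = 17^13 mod 1423.
17^1 ≡ 17 (mod 1423)
17^2 = (17^1)^2 ≡ 17^2 = 289 ≡ 289 (mod 1423)
17^4 = (17^2)^2 ≡ 289^2 = 83521 ≡ 987 (mod 1423)
17^8 = (17^4)^2 ≡ 987^2 = 974169 ≡ 837 (mod 1423)
17^13 = 17^8 · 17^4 · 17^1 ≡ 837 · 987 · 17 ≡ 436 (mod 1423).

436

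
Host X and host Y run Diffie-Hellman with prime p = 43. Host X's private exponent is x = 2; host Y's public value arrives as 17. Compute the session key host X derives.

Shared key K = 17^2 mod 43.
17^1 ≡ 17 (mod 43)
17^2 = (17^1)^2 ≡ 17^2 = 289 ≡ 31 (mod 43)

31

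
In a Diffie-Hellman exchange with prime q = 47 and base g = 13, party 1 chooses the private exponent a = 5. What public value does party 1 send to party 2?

40

Public value = 13^5 mod 47.
13^1 ≡ 13 (mod 47)
13^2 = (13^1)^2 ≡ 13^2 = 169 ≡ 28 (mod 47)
13^4 = (13^2)^2 ≡ 28^2 = 784 ≡ 32 (mod 47)
13^5 = 13^4 · 13^1 ≡ 32 · 13 ≡ 40 (mod 47).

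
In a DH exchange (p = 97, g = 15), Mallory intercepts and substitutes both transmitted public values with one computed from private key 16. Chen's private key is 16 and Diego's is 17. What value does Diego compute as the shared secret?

36

Diego receives Mallory's public value M = 15^16 mod 97 instead of the honest one.
15^1 ≡ 15 (mod 97)
15^2 = (15^1)^2 ≡ 15^2 = 225 ≡ 31 (mod 97)
15^4 = (15^2)^2 ≡ 31^2 = 961 ≡ 88 (mod 97)
15^8 = (15^4)^2 ≡ 88^2 = 7744 ≡ 81 (mod 97)
15^16 = (15^8)^2 ≡ 81^2 = 6561 ≡ 62 (mod 97)
So M = 62. Diego computes K = M^17 mod 97.
62^1 ≡ 62 (mod 97)
62^2 = (62^1)^2 ≡ 62^2 = 3844 ≡ 61 (mod 97)
62^4 = (62^2)^2 ≡ 61^2 = 3721 ≡ 35 (mod 97)
62^8 = (62^4)^2 ≡ 35^2 = 1225 ≡ 61 (mod 97)
62^16 = (62^8)^2 ≡ 61^2 = 3721 ≡ 35 (mod 97)
62^17 = 62^16 · 62^1 ≡ 35 · 62 ≡ 36 (mod 97).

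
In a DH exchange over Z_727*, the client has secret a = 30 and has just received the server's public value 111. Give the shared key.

Shared key K = 111^30 mod 727.
111^1 ≡ 111 (mod 727)
111^2 = (111^1)^2 ≡ 111^2 = 12321 ≡ 689 (mod 727)
111^4 = (111^2)^2 ≡ 689^2 = 474721 ≡ 717 (mod 727)
111^8 = (111^4)^2 ≡ 717^2 = 514089 ≡ 100 (mod 727)
111^16 = (111^8)^2 ≡ 100^2 = 10000 ≡ 549 (mod 727)
111^30 = 111^16 · 111^8 · 111^4 · 111^2 ≡ 549 · 100 · 717 · 689 ≡ 8 (mod 727).

8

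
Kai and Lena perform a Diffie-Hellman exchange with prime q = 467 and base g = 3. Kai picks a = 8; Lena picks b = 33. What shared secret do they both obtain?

36

Lena sends B = g^b mod q = 3^33 mod 467.
3^1 ≡ 3 (mod 467)
3^2 = (3^1)^2 ≡ 3^2 = 9 ≡ 9 (mod 467)
3^4 = (3^2)^2 ≡ 9^2 = 81 ≡ 81 (mod 467)
3^8 = (3^4)^2 ≡ 81^2 = 6561 ≡ 23 (mod 467)
3^16 = (3^8)^2 ≡ 23^2 = 529 ≡ 62 (mod 467)
3^32 = (3^16)^2 ≡ 62^2 = 3844 ≡ 108 (mod 467)
3^33 = 3^32 · 3^1 ≡ 108 · 3 ≡ 324 (mod 467).
So B = 324. Kai then computes K = B^a mod q = 324^8 mod 467.
324^1 ≡ 324 (mod 467)
324^2 = (324^1)^2 ≡ 324^2 = 104976 ≡ 368 (mod 467)
324^4 = (324^2)^2 ≡ 368^2 = 135424 ≡ 461 (mod 467)
324^8 = (324^4)^2 ≡ 461^2 = 212521 ≡ 36 (mod 467)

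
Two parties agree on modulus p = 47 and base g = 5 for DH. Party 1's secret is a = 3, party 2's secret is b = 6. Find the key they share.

Party 2 sends B = g^b mod p = 5^6 mod 47.
5^1 ≡ 5 (mod 47)
5^2 = (5^1)^2 ≡ 5^2 = 25 ≡ 25 (mod 47)
5^4 = (5^2)^2 ≡ 25^2 = 625 ≡ 14 (mod 47)
5^6 = 5^4 · 5^2 ≡ 14 · 25 ≡ 21 (mod 47).
So B = 21. Party 1 then computes K = B^a mod p = 21^3 mod 47.
21^1 ≡ 21 (mod 47)
21^2 = (21^1)^2 ≡ 21^2 = 441 ≡ 18 (mod 47)
21^3 = 21^2 · 21^1 ≡ 18 · 21 ≡ 2 (mod 47).

2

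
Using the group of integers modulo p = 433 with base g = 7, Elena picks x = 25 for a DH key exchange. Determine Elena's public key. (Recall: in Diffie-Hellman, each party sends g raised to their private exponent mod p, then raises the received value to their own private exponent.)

244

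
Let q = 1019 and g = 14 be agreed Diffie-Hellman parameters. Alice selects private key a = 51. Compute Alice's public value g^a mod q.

Public value = 14^51 mod 1019.
14^1 ≡ 14 (mod 1019)
14^2 = (14^1)^2 ≡ 14^2 = 196 ≡ 196 (mod 1019)
14^4 = (14^2)^2 ≡ 196^2 = 38416 ≡ 713 (mod 1019)
14^8 = (14^4)^2 ≡ 713^2 = 508369 ≡ 907 (mod 1019)
14^16 = (14^8)^2 ≡ 907^2 = 822649 ≡ 316 (mod 1019)
14^32 = (14^16)^2 ≡ 316^2 = 99856 ≡ 1013 (mod 1019)
14^51 = 14^32 · 14^16 · 14^2 · 14^1 ≡ 1013 · 316 · 196 · 14 ≡ 390 (mod 1019).

390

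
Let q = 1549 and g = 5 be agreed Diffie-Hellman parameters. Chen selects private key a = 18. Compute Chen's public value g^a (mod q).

Public value = 5^18 (mod 1549).
5^1 ≡ 5 (mod 1549)
5^2 = (5^1)^2 ≡ 5^2 = 25 ≡ 25 (mod 1549)
5^4 = (5^2)^2 ≡ 25^2 = 625 ≡ 625 (mod 1549)
5^8 = (5^4)^2 ≡ 625^2 = 390625 ≡ 277 (mod 1549)
5^16 = (5^8)^2 ≡ 277^2 = 76729 ≡ 828 (mod 1549)
5^18 = 5^16 · 5^2 ≡ 828 · 25 ≡ 563 (mod 1549).

563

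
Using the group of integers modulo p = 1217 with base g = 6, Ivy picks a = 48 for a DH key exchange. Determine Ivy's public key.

Public value = 6^48 mod 1217.
6^1 ≡ 6 (mod 1217)
6^2 = (6^1)^2 ≡ 6^2 = 36 ≡ 36 (mod 1217)
6^4 = (6^2)^2 ≡ 36^2 = 1296 ≡ 79 (mod 1217)
6^8 = (6^4)^2 ≡ 79^2 = 6241 ≡ 156 (mod 1217)
6^16 = (6^8)^2 ≡ 156^2 = 24336 ≡ 1213 (mod 1217)
6^32 = (6^16)^2 ≡ 1213^2 = 1471369 ≡ 16 (mod 1217)
6^48 = 6^32 · 6^16 ≡ 16 · 1213 ≡ 1153 (mod 1217).

1153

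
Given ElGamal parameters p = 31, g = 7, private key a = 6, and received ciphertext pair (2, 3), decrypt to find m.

17

Shared mask s = c₁^a mod p = 2^6 mod 31.
2^1 ≡ 2 (mod 31)
2^2 = (2^1)^2 ≡ 2^2 = 4 ≡ 4 (mod 31)
2^4 = (2^2)^2 ≡ 4^2 = 16 ≡ 16 (mod 31)
2^6 = 2^4 · 2^2 ≡ 16 · 4 ≡ 2 (mod 31).
So s = 2; s⁻¹ ≡ 16 (mod 31).
m = c₂ · s⁻¹ mod 31 = 3 · 16 mod 31 = 17.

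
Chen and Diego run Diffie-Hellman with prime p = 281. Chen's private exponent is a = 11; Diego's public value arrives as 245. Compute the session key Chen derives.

Shared key K = 245^11 mod 281.
245^1 ≡ 245 (mod 281)
245^2 = (245^1)^2 ≡ 245^2 = 60025 ≡ 172 (mod 281)
245^4 = (245^2)^2 ≡ 172^2 = 29584 ≡ 79 (mod 281)
245^8 = (245^4)^2 ≡ 79^2 = 6241 ≡ 59 (mod 281)
245^11 = 245^8 · 245^2 · 245^1 ≡ 59 · 172 · 245 ≡ 253 (mod 281).

253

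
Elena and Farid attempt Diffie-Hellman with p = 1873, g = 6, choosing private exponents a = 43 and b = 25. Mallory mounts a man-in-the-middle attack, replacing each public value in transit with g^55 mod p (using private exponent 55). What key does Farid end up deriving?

1646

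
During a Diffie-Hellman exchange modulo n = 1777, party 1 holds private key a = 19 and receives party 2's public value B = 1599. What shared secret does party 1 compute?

1545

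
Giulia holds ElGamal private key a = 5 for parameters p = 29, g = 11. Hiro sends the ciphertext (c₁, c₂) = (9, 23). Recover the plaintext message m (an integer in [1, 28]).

22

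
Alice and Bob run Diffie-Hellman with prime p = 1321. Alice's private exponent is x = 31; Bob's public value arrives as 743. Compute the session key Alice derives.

743

Shared key K = 743^31 mod 1321.
743^1 ≡ 743 (mod 1321)
743^2 = (743^1)^2 ≡ 743^2 = 552049 ≡ 1192 (mod 1321)
743^4 = (743^2)^2 ≡ 1192^2 = 1420864 ≡ 789 (mod 1321)
743^8 = (743^4)^2 ≡ 789^2 = 622521 ≡ 330 (mod 1321)
743^16 = (743^8)^2 ≡ 330^2 = 108900 ≡ 578 (mod 1321)
743^31 = 743^16 · 743^8 · 743^4 · 743^2 · 743^1 ≡ 578 · 330 · 789 · 1192 · 743 ≡ 743 (mod 1321).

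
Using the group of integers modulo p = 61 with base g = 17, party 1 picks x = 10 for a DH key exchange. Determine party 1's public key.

Public value = 17^{10} \pmod{61}.
17^1 ≡ 17 (mod 61)
17^2 = (17^1)^2 ≡ 17^2 = 289 ≡ 45 (mod 61)
17^4 = (17^2)^2 ≡ 45^2 = 2025 ≡ 12 (mod 61)
17^8 = (17^4)^2 ≡ 12^2 = 144 ≡ 22 (mod 61)
17^10 = 17^8 · 17^2 ≡ 22 · 45 ≡ 14 (mod 61).

14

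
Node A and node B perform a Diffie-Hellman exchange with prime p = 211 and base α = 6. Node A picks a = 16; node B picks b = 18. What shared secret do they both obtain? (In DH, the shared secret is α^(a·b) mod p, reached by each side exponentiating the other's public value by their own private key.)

Node A sends A = α^a mod p = 6^16 mod 211.
6^1 ≡ 6 (mod 211)
6^2 = (6^1)^2 ≡ 6^2 = 36 ≡ 36 (mod 211)
6^4 = (6^2)^2 ≡ 36^2 = 1296 ≡ 30 (mod 211)
6^8 = (6^4)^2 ≡ 30^2 = 900 ≡ 56 (mod 211)
6^16 = (6^8)^2 ≡ 56^2 = 3136 ≡ 182 (mod 211)
So A = 182. Node B then computes K = A^b mod p = 182^18 mod 211.
182^1 ≡ 182 (mod 211)
182^2 = (182^1)^2 ≡ 182^2 = 33124 ≡ 208 (mod 211)
182^4 = (182^2)^2 ≡ 208^2 = 43264 ≡ 9 (mod 211)
182^8 = (182^4)^2 ≡ 9^2 = 81 ≡ 81 (mod 211)
182^16 = (182^8)^2 ≡ 81^2 = 6561 ≡ 20 (mod 211)
182^18 = 182^16 · 182^2 ≡ 20 · 208 ≡ 151 (mod 211).

151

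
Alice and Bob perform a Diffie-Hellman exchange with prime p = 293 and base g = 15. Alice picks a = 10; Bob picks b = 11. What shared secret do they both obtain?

Bob sends B = g^b mod p = 15^11 mod 293.
15^1 ≡ 15 (mod 293)
15^2 = (15^1)^2 ≡ 15^2 = 225 ≡ 225 (mod 293)
15^4 = (15^2)^2 ≡ 225^2 = 50625 ≡ 229 (mod 293)
15^8 = (15^4)^2 ≡ 229^2 = 52441 ≡ 287 (mod 293)
15^11 = 15^8 · 15^2 · 15^1 ≡ 287 · 225 · 15 ≡ 260 (mod 293).
So B = 260. Alice then computes K = B^a mod p = 260^10 mod 293.
260^1 ≡ 260 (mod 293)
260^2 = (260^1)^2 ≡ 260^2 = 67600 ≡ 210 (mod 293)
260^4 = (260^2)^2 ≡ 210^2 = 44100 ≡ 150 (mod 293)
260^8 = (260^4)^2 ≡ 150^2 = 22500 ≡ 232 (mod 293)
260^10 = 260^8 · 260^2 ≡ 232 · 210 ≡ 82 (mod 293).

82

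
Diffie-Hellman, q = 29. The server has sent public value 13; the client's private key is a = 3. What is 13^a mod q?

22

Shared key K = 13^3 mod 29.
13^1 ≡ 13 (mod 29)
13^2 = (13^1)^2 ≡ 13^2 = 169 ≡ 24 (mod 29)
13^3 = 13^2 · 13^1 ≡ 24 · 13 ≡ 22 (mod 29).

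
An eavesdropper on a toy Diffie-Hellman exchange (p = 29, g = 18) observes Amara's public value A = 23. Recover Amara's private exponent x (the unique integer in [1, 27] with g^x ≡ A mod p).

12

Try successive powers of 18 modulo 29:
18^1 ≡ 18
18^2 ≡ 5
18^3 ≡ 3
18^4 ≡ 25
18^5 ≡ 15
18^6 ≡ 9
18^7 ≡ 17
18^8 ≡ 16
18^9 ≡ 27
18^10 ≡ 22
18^11 ≡ 19
18^12 ≡ 23
Found: x = 12.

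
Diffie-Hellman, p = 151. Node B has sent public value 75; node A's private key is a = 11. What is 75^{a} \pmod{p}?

Shared key K = 75^11 mod 151.
75^1 ≡ 75 (mod 151)
75^2 = (75^1)^2 ≡ 75^2 = 5625 ≡ 38 (mod 151)
75^4 = (75^2)^2 ≡ 38^2 = 1444 ≡ 85 (mod 151)
75^8 = (75^4)^2 ≡ 85^2 = 7225 ≡ 128 (mod 151)
75^11 = 75^8 · 75^2 · 75^1 ≡ 128 · 38 · 75 ≡ 135 (mod 151).

135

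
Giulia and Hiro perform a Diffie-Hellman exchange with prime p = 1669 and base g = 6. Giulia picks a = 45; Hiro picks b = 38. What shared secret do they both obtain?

1175

Hiro sends B = g^b mod p = 6^38 mod 1669.
6^1 ≡ 6 (mod 1669)
6^2 = (6^1)^2 ≡ 6^2 = 36 ≡ 36 (mod 1669)
6^4 = (6^2)^2 ≡ 36^2 = 1296 ≡ 1296 (mod 1669)
6^8 = (6^4)^2 ≡ 1296^2 = 1679616 ≡ 602 (mod 1669)
6^16 = (6^8)^2 ≡ 602^2 = 362404 ≡ 231 (mod 1669)
6^32 = (6^16)^2 ≡ 231^2 = 53361 ≡ 1622 (mod 1669)
6^38 = 6^32 · 6^4 · 6^2 ≡ 1622 · 1296 · 36 ≡ 234 (mod 1669).
So B = 234. Giulia then computes K = B^a mod p = 234^45 mod 1669.
234^1 ≡ 234 (mod 1669)
234^2 = (234^1)^2 ≡ 234^2 = 54756 ≡ 1348 (mod 1669)
234^4 = (234^2)^2 ≡ 1348^2 = 1817104 ≡ 1232 (mod 1669)
234^8 = (234^4)^2 ≡ 1232^2 = 1517824 ≡ 703 (mod 1669)
234^16 = (234^8)^2 ≡ 703^2 = 494209 ≡ 185 (mod 1669)
234^32 = (234^16)^2 ≡ 185^2 = 34225 ≡ 845 (mod 1669)
234^45 = 234^32 · 234^8 · 234^4 · 234^1 ≡ 845 · 703 · 1232 · 234 ≡ 1175 (mod 1669).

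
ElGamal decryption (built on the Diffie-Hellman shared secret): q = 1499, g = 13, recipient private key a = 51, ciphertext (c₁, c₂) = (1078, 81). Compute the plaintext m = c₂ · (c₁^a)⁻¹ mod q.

137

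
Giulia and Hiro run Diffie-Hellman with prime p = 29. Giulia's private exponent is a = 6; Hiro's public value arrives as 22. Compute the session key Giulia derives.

25

Shared key K = 22^6 mod 29.
22^1 ≡ 22 (mod 29)
22^2 = (22^1)^2 ≡ 22^2 = 484 ≡ 20 (mod 29)
22^4 = (22^2)^2 ≡ 20^2 = 400 ≡ 23 (mod 29)
22^6 = 22^4 · 22^2 ≡ 23 · 20 ≡ 25 (mod 29).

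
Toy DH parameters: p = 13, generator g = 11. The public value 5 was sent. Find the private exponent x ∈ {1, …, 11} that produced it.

Try successive powers of 11 modulo 13:
11^1 ≡ 11
11^2 ≡ 4
11^3 ≡ 5
Found: x = 3.

3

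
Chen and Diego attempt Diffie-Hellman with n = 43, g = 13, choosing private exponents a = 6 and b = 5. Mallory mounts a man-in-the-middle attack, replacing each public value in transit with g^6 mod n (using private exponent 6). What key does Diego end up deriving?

21

Diego receives Mallory's public value M = 13^6 mod 43 instead of the honest one.
13^1 ≡ 13 (mod 43)
13^2 = (13^1)^2 ≡ 13^2 = 169 ≡ 40 (mod 43)
13^4 = (13^2)^2 ≡ 40^2 = 1600 ≡ 9 (mod 43)
13^6 = 13^4 · 13^2 ≡ 9 · 40 ≡ 16 (mod 43).
So M = 16. Diego computes K = M^5 mod 43.
16^1 ≡ 16 (mod 43)
16^2 = (16^1)^2 ≡ 16^2 = 256 ≡ 41 (mod 43)
16^4 = (16^2)^2 ≡ 41^2 = 1681 ≡ 4 (mod 43)
16^5 = 16^4 · 16^1 ≡ 4 · 16 ≡ 21 (mod 43).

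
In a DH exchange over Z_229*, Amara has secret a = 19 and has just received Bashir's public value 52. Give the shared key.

122

Shared key K = 52^19 mod 229.
52^1 ≡ 52 (mod 229)
52^2 = (52^1)^2 ≡ 52^2 = 2704 ≡ 185 (mod 229)
52^4 = (52^2)^2 ≡ 185^2 = 34225 ≡ 104 (mod 229)
52^8 = (52^4)^2 ≡ 104^2 = 10816 ≡ 53 (mod 229)
52^16 = (52^8)^2 ≡ 53^2 = 2809 ≡ 61 (mod 229)
52^19 = 52^16 · 52^2 · 52^1 ≡ 61 · 185 · 52 ≡ 122 (mod 229).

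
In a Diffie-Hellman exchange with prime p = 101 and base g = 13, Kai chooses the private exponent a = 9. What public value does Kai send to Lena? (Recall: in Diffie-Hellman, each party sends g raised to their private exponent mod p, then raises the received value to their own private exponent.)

30

Public value = 13^9 mod 101.
13^1 ≡ 13 (mod 101)
13^2 = (13^1)^2 ≡ 13^2 = 169 ≡ 68 (mod 101)
13^4 = (13^2)^2 ≡ 68^2 = 4624 ≡ 79 (mod 101)
13^8 = (13^4)^2 ≡ 79^2 = 6241 ≡ 80 (mod 101)
13^9 = 13^8 · 13^1 ≡ 80 · 13 ≡ 30 (mod 101).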